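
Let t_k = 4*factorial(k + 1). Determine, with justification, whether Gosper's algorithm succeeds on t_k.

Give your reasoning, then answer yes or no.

t_(k+1)/t_k = k + 2.
Take A(k)=k + 2, B(k)=1, C(k)=1.
Key eq: (k + 2)·f(k+1) = (1)·f(k) + (1).
Bound: deg f ≤ -1.
Bound -1 < 0, so the key equation has no polynomial solution.

No — t_k has no hypergeometric antidifference.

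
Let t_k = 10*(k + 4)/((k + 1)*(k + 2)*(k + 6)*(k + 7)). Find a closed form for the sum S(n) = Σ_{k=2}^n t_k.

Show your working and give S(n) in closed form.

Compute t_(k+1)/t_k: get (k + 1)*(k + 5)*(k + 6)/((k + 3)*(k + 4)*(k + 8)).
Gosper form: A/B · C(k+1)/C(k) with A=k + 1, B=k + 8, C=k**4 + 16*k**3 + 95*k**2 + 248*k + 240.
Need (k + 1)·f(k+1) − (k + 7)·f(k) = k**4 + 16*k**3 + 95*k**2 + 248*k + 240.
Bound: deg f ≤ 6.
Solving with deg f ≤ 6: f(k) = k*(k + 2)*(k + 3)*(k + 4)*(k + 5)*(k + 7)/12.
Then R = B(k−1)f/C = k*(k + 2)*(k + 7)**2/(12*(k + 4)), so s_k = R(k)·t_k = 5*k*(k + 7)/(6*(k**2 + 7*k + 6)).
s_(k+1) − s_k = 10*(k + 4)/(k**4 + 16*k**3 + 83*k**2 + 152*k + 84) = t_k.
Σ_(k=2)^n t_k = s_(n+1) − s_(2) = (5*(n**2 + 9*n + 8)/(6*(n**2 + 9*n + 14))) − (5/8), i.e. 5*(n**2 + 9*n - 10)/(24*(n**2 + 9*n + 14)).

S(n) = 5*(n**2 + 9*n - 10)/(24*(n**2 + 9*n + 14))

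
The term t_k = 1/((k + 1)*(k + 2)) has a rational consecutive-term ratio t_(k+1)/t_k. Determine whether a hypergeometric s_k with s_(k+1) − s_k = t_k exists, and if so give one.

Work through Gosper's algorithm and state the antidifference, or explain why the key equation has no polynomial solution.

t_(k+1)/t_k = (k + 1)/(k + 3).
A = k + 1, B = k + 3, C = 1.
f must satisfy (k + 1)·f(k+1) − (k + 2)·f(k) = 1.
d = 1 from the (1,1,0) case.
Match coefficients ⇒ f(k) = k.
So s_k = (B(k−1)f/C)·t_k = (k*(k + 2))·t_k = k/(k + 1).
Check: Δs_k = 1/(k**2 + 3*k + 2). ✓

s_k = k/(k + 1)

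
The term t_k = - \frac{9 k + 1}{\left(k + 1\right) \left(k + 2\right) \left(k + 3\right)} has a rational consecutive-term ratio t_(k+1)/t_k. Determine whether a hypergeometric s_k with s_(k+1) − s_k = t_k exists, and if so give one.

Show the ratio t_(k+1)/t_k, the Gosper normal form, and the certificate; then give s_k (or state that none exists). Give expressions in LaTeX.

s_k = \frac{k \left(3 - 5 k\right)}{2 \left(k + 1\right) \left(k + 2\right)}

Ratio r(k) = (k + 1)*(9*k + 10)/((k + 4)*(9*k + 1)).
Gosper form: A/B · C(k+1)/C(k) with A=k + 1, B=k + 4, C=k + 1/9.
Solve (k + 1)·f(k+1) − (k + 3)·f(k) = k + 1/9.
Bound: deg f ≤ 2.
Match coefficients ⇒ f(k) = k*(5*k - 3)/18.
Certificate R = B(k−1)f/C = k*(k + 3)*(5*k - 3)/(2*(9*k + 1)) gives s_k = k*(3 - 5*k)/(2*(k + 1)*(k + 2)).
Check: Δs_k = (-9*k - 1)/(k**3 + 6*k**2 + 11*k + 6). ✓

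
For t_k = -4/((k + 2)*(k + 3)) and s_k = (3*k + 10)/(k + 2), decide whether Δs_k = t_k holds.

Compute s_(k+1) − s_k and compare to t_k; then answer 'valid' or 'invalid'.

s_(k+1) = (3*k + 13)/(k + 3)
s_(k+1) − s_k = -4/(k**2 + 5*k + 6)
(s_(k+1) − s_k) − t_k = 0

valid; difference matches t_k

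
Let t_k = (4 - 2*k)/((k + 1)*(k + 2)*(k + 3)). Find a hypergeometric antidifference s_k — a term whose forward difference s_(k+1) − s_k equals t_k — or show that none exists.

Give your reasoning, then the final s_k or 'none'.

Compute t_(k+1)/t_k: get (k - 1)*(k + 1)/((k - 2)*(k + 4)).
Gosper form: A/B · C(k+1)/C(k) with A=k + 1, B=k + 4, C=k - 2.
Solve (k + 1)·f(k+1) − (k + 3)·f(k) = k - 2.
d = 2 from the (1,1,1) case.
Solving with deg f ≤ 2: f(k) = -k*(k + 7)/4.
So s_k = (B(k−1)f/C)·t_k = (-k*(k + 3)*(k + 7)/(4*(k - 2)))·t_k = k*(k + 7)/(2*(k + 1)*(k + 2)).
Verify: 2*(2 - k)/(k**3 + 6*k**2 + 11*k + 6) matches t_k.

s_k = k*(k + 7)/(2*(k + 1)*(k + 2))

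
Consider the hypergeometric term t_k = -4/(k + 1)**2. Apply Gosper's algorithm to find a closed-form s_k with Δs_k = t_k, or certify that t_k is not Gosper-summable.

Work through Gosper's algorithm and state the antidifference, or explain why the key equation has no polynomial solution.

Step 1: r(k) = (k + 1)**2/(k + 2)**2.
Factor: A=k**2 + 2*k + 1; B=k**2 + 4*k + 4; C=1.
Set up (k**2 + 2*k + 1)·f(k+1) − (k**2 + 2*k + 1)·f(k) − (1) = 0.
Degrees (2,2,0) ⇒ d ≤ 0.
Write f(k) = c0. Then LHS − RHS = -1, requiring -1 = 0: contradictory. No certificate.

not Gosper-summable; s_k does not exist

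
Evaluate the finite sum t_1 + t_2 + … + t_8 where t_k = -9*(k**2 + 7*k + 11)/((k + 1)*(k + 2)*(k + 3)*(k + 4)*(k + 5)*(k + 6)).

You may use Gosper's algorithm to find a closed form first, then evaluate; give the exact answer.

Σ = -17/280

Ratio r(k) = (k + 1)*(7*k + (k + 1)**2 + 18)/((k + 7)*(k**2 + 7*k + 11)).
So A=k + 1 and B=k + 7, with C=k**2 + 7*k + 11.
Key eq: (k + 1)·f(k+1) = (k + 6)·f(k) + (k**2 + 7*k + 11).
deg f ≤ 5 (via 1,1,2).
Solve for f: f(k) = k*(k + 2)*(k + 4)*(k**2 + 9*k + 23)/45 (degree 5 ≤ 5).
Get s_k = R·t_k = k*(-k**2 - 9*k - 23)/(5*(k**3 + 9*k**2 + 23*k + 15)) with R(k) = B(k−1)f(k)/C(k) = k*(k + 2)*(k + 4)*(k + 6)*(k**2 + 9*k + 23)/(45*(k**2 + 7*k + 11)).
Check: Δs_k = 9*(-k**2 - 7*k - 11)/(k**6 + 21*k**5 + 175*k**4 + 735*k**3 + 1624*k**2 + 1764*k + 720). ✓
Sum = s_(9) − s_(1); s_(9) = -111/560, s_(1) = -11/80 ⇒ -17/280.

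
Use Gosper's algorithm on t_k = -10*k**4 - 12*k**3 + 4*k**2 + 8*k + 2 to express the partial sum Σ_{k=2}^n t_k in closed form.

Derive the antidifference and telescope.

Step 1: r(k) = (5*k**4 + 26*k**3 + 46*k**2 + 30*k + 4)/(5*k**4 + 6*k**3 - 2*k**2 - 4*k - 1).
Factor: A=1; B=1; C=k**4 + 6*k**3/5 - 2*k**2/5 - 4*k/5 - 1/5.
Set up (1)·f(k+1) − (1)·f(k) − (k**4 + 6*k**3/5 - 2*k**2/5 - 4*k/5 - 1/5) = 0.
Bound: deg f ≤ 5.
A polynomial solution: f(k) = k*(k + 1)*(2*k**3 - 4*k**2 + 1)/10.
Then R = B(k−1)f/C = k*(2*k**3 - 4*k**2 + 1)/(2*(5*k**3 + k**2 - 3*k - 1)), so s_k = R(k)·t_k = k*(-2*k**4 + 2*k**3 + 4*k**2 - k - 1).
s_(k+1) − s_k = -10*k**4 - 12*k**3 + 4*k**2 + 8*k + 2 = t_k.
Σ_(k=2)^n t_k = s_(n+1) − s_(2) = (-2*n**5 - 8*n**4 - 8*n**3 + 3*n**2 + 7*n + 2) − (-6), i.e. -2*n**5 - 8*n**4 - 8*n**3 + 3*n**2 + 7*n + 8.

S(n) = -2*n**5 - 8*n**4 - 8*n**3 + 3*n**2 + 7*n + 8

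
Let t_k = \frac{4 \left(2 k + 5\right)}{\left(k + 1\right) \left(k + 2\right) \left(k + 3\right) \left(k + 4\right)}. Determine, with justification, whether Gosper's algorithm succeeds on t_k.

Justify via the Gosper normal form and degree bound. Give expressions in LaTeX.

Yes. s_k = \frac{4 k \left(k + 4\right)}{3 \left(k^{2} + 4 k + 3\right)}.

r(k) = (k + 1)*(2*k + 7)/((k + 5)*(2*k + 5)) after simplifying.
Normal form (A,B,C) = (k + 1, k + 5, k + 5/2).
Solve (k + 1)·f(k+1) − (k + 4)·f(k) = k + 5/2.
From deg A=1, deg B=1, deg C=1: d=3.
A polynomial solution: f(k) = k*(k + 2)*(k + 4)/6.
Get s_k = R·t_k = 4*k*(k + 4)/(3*(k**2 + 4*k + 3)) with R(k) = B(k−1)f(k)/C(k) = k*(k + 2)*(k + 4)**2/(3*(2*k + 5)).
Δs = 4*(2*k + 5)/(k**4 + 10*k**3 + 35*k**2 + 50*k + 24), as required.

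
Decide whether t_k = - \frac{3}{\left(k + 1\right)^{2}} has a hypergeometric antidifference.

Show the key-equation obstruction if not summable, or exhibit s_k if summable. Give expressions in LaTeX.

No. Not Gosper-summable.

Compute t_(k+1)/t_k: get (k + 1)**2/(k + 2)**2.
A = k**2 + 2*k + 1, B = k**2 + 4*k + 4, C = 1.
Key eq: (k**2 + 2*k + 1)·f(k+1) = (k**2 + 2*k + 1)·f(k) + (1).
Degrees (2,2,0) ⇒ d ≤ 0.
Write f(k) = c0. Then LHS − RHS = -1, requiring -1 = 0: contradictory. No certificate.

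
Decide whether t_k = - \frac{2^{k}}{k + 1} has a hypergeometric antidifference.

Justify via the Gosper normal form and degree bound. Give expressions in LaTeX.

No. Not Gosper-summable.

t_(k+1)/t_k = 2*(k + 1)/(k + 2).
Factor: A=2*k + 2; B=k + 2; C=1.
Set up (2*k + 2)·f(k+1) − (k + 1)·f(k) − (1) = 0.
deg f ≤ -1 (via 1,1,0).
Bound -1 < 0, so the key equation has no polynomial solution.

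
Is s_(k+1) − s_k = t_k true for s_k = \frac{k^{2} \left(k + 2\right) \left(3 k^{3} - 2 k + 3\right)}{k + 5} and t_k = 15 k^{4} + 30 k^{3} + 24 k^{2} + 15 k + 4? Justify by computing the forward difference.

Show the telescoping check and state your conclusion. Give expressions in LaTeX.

Invalid: residual \frac{3 \left(- 12 k^{5} - 105 k^{4} - 176 k^{3} - 132 k^{2} - 79 k - 20\right)}{k^{2} + 11 k + 30} ≠ 0.

s_(k+1) = (k + 1)**2*(k + 3)*(-2*k + 3*(k + 1)**3 + 1)/(k + 6)
s_(k+1) − s_k = (15*k**6 + 159*k**5 + 489*k**4 + 651*k**3 + 493*k**2 + 257*k + 60)/(k**2 + 11*k + 30)
(s_(k+1) − s_k) − t_k = 3*(-12*k**5 - 105*k**4 - 176*k**3 - 132*k**2 - 79*k - 20)/(k**2 + 11*k + 30)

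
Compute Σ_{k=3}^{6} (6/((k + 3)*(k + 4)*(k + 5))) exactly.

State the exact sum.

Σ = 17/385

t_(k+1)/t_k = (k + 3)/(k + 6).
Gosper form: A/B · C(k+1)/C(k) with A=k + 3, B=k + 6, C=1.
Need (k + 3)·f(k+1) − (k + 5)·f(k) = 1.
Degrees (1,1,0) ⇒ d ≤ 2.
Coefficient equations give f(k) = k*(k + 7)/24.
Then R = B(k−1)f/C = k*(k + 5)*(k + 7)/24, so s_k = R(k)·t_k = k*(k + 7)/(4*(k + 3)*(k + 4)).
s_(k+1) − s_k = 6/(k**3 + 12*k**2 + 47*k + 60) = t_k.
Σ_(k=3)^(6) t_k = s_(7) − s_(3) = 49/220 − (5/28) = 17/385.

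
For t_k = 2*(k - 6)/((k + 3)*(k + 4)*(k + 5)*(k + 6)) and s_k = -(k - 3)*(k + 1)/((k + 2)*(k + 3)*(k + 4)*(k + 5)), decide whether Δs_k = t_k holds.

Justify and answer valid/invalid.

s_(k+1) = -(k - 2)*(k + 2)/((k + 3)*(k + 4)*(k + 5)*(k + 6))
s_(k+1) − s_k = (2*k**2 - 11*k - 10)/(k**5 + 20*k**4 + 155*k**3 + 580*k**2 + 1044*k + 720)
(s_(k+1) − s_k) − t_k = (14 - 3*k)/(k**5 + 20*k**4 + 155*k**3 + 580*k**2 + 1044*k + 720)

Invalid: residual (14 - 3*k)/(k**5 + 20*k**4 + 155*k**3 + 580*k**2 + 1044*k + 720) ≠ 0.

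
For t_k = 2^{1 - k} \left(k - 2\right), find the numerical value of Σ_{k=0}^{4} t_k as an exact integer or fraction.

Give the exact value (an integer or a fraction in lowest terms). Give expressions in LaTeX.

Compute t_(k+1)/t_k: get (k - 1)/(2*(k - 2)).
A = 1/2, B = 1, C = k - 2.
Set up (1/2)·f(k+1) − (1)·f(k) − (k - 2) = 0.
From deg A=0, deg B=0, deg C=1: d=1.
Solving with deg f ≤ 1: f(k) = -2*(k - 1).
Then R = B(k−1)f/C = -2*(k - 1)/(k - 2), so s_k = R(k)·t_k = 2**(2 - k)*(1 - k).
Check: Δs_k = 2**(1 - k)*(k - 2). ✓
Sum = s_(5) − s_(0); s_(5) = -1/2, s_(0) = 4 ⇒ -9/2.

Σ = -9/2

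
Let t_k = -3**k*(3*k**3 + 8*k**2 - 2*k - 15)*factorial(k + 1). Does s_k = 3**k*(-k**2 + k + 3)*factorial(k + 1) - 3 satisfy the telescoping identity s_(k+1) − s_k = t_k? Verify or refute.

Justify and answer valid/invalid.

s_(k+1) = 3**(k + 1)*(k - (k + 1)**2 + 4)*factorial(k + 2) - 3
s_(k+1) − s_k = -3**k*(3*k**3 + 8*k**2 - 2*k - 15)*factorial(k + 1)
(s_(k+1) − s_k) − t_k = 0

Valid: the claim telescopes to t_k.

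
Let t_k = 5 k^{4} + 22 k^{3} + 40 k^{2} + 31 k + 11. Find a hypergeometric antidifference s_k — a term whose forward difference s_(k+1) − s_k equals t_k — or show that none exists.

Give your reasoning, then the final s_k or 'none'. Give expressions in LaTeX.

Compute t_(k+1)/t_k: get (5*k**4 + 42*k**3 + 136*k**2 + 197*k + 109)/(5*k**4 + 22*k**3 + 40*k**2 + 31*k + 11).
Factor: A=1; B=1; C=k**4 + 22*k**3/5 + 8*k**2 + 31*k/5 + 11/5.
Solve (1)·f(k+1) − (1)·f(k) = k**4 + 22*k**3/5 + 8*k**2 + 31*k/5 + 11/5.
d = 5 from the (0,0,4) case.
Solve for f: f(k) = k*(k**4 + 3*k**3 + 4*k**2 + k + 2)/5 (degree 5 ≤ 5).
So s_k = (B(k−1)f/C)·t_k = (k*(k**4 + 3*k**3 + 4*k**2 + k + 2)/(5*k**4 + 22*k**3 + 40*k**2 + 31*k + 11))·t_k = k*(k**4 + 3*k**3 + 4*k**2 + k + 2).
Check: Δs_k = 5*k**4 + 22*k**3 + 40*k**2 + 31*k + 11. ✓

s_k = k \left(k^{4} + 3 k^{3} + 4 k^{2} + k + 2\right)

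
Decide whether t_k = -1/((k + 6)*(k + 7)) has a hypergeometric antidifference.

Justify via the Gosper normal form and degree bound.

Ratio r(k) = (k + 6)/(k + 8).
Gosper form: A/B · C(k+1)/C(k) with A=k + 6, B=k + 8, C=1.
Set up (k + 6)·f(k+1) − (k + 7)·f(k) − (1) = 0.
From deg A=1, deg B=1, deg C=0: d=1.
A polynomial solution: f(k) = k/6.
Get s_k = R·t_k = -k/(6*k + 36) with R(k) = B(k−1)f(k)/C(k) = k*(k + 7)/6.
s_(k+1) − s_k = -1/(k**2 + 13*k + 42) = t_k.

Yes. s_k = -k/(6*k + 36).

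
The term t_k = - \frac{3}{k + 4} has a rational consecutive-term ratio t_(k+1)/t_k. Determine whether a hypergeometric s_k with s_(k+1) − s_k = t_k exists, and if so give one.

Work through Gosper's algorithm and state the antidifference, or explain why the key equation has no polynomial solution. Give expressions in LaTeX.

The ratio is (k + 4)/(k + 5).
Take A(k)=k + 4, B(k)=k + 5, C(k)=1.
Key eq: (k + 4)·f(k+1) = (k + 4)·f(k) + (1).
deg f ≤ 0 (via 1,1,0).
Put f(k) = c0: A·f(k+1) − B(k−1)·f(k) − C = -1; need -1 = 0 — inconsistent ⇒ no f, not summable.

no hypergeometric antidifference exists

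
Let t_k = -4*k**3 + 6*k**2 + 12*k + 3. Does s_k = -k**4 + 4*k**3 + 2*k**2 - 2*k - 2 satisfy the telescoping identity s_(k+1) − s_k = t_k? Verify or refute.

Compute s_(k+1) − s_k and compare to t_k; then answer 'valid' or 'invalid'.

valid (s_(k+1) − s_k reduces to t_k)

s_(k+1) = -k**4 + 8*k**2 + 10*k + 1
s_(k+1) − s_k = -4*k**3 + 6*k**2 + 12*k + 3
(s_(k+1) − s_k) − t_k = 0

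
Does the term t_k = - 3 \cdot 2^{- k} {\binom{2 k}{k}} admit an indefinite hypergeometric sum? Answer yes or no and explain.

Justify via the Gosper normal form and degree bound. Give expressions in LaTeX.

No — key equation has no polynomial f.

Step 1: r(k) = (2*k + 1)/(k + 1).
Take A(k)=2*k + 1, B(k)=k + 1, C(k)=1.
Key eq: (2*k + 1)·f(k+1) = (k)·f(k) + (1).
From deg A=1, deg B=1, deg C=0: d=-1.
Bound -1 < 0, so the key equation has no polynomial solution.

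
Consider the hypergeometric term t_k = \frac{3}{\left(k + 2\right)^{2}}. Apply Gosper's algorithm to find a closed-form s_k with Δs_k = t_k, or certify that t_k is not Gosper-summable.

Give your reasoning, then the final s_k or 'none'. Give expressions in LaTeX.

Step 1: r(k) = (k + 2)**2/(k + 3)**2.
So A=k**2 + 4*k + 4 and B=k**2 + 6*k + 9, with C=1.
f must satisfy (k**2 + 4*k + 4)·f(k+1) − (k**2 + 4*k + 4)·f(k) = 1.
deg f ≤ 0 (via 2,2,0).
f = c0 ⇒ A·f(k+1) − B(k−1)·f(k) − C = -1. The system {-1 = 0} is inconsistent; no antidifference.

not Gosper-summable; s_k does not exist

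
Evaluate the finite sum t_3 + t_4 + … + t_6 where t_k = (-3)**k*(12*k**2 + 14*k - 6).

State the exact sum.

Σ = 299052

t_(k+1)/t_k = 3*(-6*k**2 - 19*k - 10)/(6*k**2 + 7*k - 3).
So A=-3 and B=1, with C=k**2 + 7*k/6 - 1/2.
Set up (-3)·f(k+1) − (1)·f(k) − (k**2 + 7*k/6 - 1/2) = 0.
Degrees (0,0,2) ⇒ d ≤ 2.
Solving with deg f ≤ 2: f(k) = -(3*k**2 - k - 3)/12.
So s_k = (B(k−1)f/C)·t_k = (-(3*k**2 - k - 3)/(2*(2*k + 3)*(3*k - 1)))·t_k = (-3)**k*(-3*k**2 + k + 3).
Verify: (-3)**k*(12*k**2 + 14*k - 6) matches t_k.
Sum = s_(7) − s_(3); s_(7) = 299619, s_(3) = 567 ⇒ 299052.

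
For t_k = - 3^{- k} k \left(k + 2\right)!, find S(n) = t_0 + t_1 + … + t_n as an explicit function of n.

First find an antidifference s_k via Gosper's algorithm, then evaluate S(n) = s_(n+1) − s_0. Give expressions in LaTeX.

S(n) = 6 - 3^{- n} \left(n + 3\right)!

Ratio r(k) = (k + 1)*(k + 3)/(3*k).
Gosper form: A/B · C(k+1)/C(k) with A=k/3 + 1, B=1, C=k.
f must satisfy (k/3 + 1)·f(k+1) − (1)·f(k) = k.
deg f ≤ 0 (via 1,0,1).
A polynomial solution: f(k) = 3.
Get s_k = R·t_k = -3**(1 - k)*factorial(k + 2) with R(k) = B(k−1)f(k)/C(k) = 3/k.
s_(k+1) − s_k = -k*factorial(k + 2)/3**k = t_k.
Telescope: S(n) = s_(n+1) − s_(0) = -factorial(n + 3)/3**n − (-6) = 6 - factorial(n + 3)/3**n.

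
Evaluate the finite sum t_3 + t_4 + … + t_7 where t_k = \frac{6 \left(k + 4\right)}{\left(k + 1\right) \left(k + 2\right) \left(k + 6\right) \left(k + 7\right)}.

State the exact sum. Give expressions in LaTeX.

The ratio is (k + 1)*(k + 5)*(k + 6)/((k + 3)*(k + 4)*(k + 8)).
Factor: A=k + 1; B=k + 8; C=k**4 + 16*k**3 + 95*k**2 + 248*k + 240.
Need (k + 1)·f(k+1) − (k + 7)·f(k) = k**4 + 16*k**3 + 95*k**2 + 248*k + 240.
From deg A=1, deg B=1, deg C=4: d=6.
Coefficient equations give f(k) = k*(k + 2)*(k + 3)*(k + 4)*(k + 5)*(k + 7)/12.
So s_k = (B(k−1)f/C)·t_k = (k*(k + 2)*(k + 7)**2/(12*(k + 4)))·t_k = k*(k + 7)/(2*(k**2 + 7*k + 6)).
Verify: 6*(k + 4)/(k**4 + 16*k**3 + 83*k**2 + 152*k + 84) matches t_k.
Telescoping: Σ = s_(8) − s_(3) = 10/21 − (5/12) = 5/84.

Σ = 5/84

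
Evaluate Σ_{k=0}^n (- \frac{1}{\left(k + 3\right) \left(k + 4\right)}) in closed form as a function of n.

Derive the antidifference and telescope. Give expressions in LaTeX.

Compute t_(k+1)/t_k: get (k + 3)/(k + 5).
A = k + 3, B = k + 5, C = 1.
Need (k + 3)·f(k+1) − (k + 4)·f(k) = 1.
Bound: deg f ≤ 1.
Solving with deg f ≤ 1: f(k) = k/3.
Then R = B(k−1)f/C = k*(k + 4)/3, so s_k = R(k)·t_k = -k/(3*k + 9).
Verify: -1/(k**2 + 7*k + 12) matches t_k.
Evaluate: s_(n+1) = (-n - 1)/(3*(n + 4)); subtract s_(0) = 0 ⇒ S(n) = (-n - 1)/(3*(n + 4)).

S(n) = \frac{- n - 1}{3 \left(n + 4\right)}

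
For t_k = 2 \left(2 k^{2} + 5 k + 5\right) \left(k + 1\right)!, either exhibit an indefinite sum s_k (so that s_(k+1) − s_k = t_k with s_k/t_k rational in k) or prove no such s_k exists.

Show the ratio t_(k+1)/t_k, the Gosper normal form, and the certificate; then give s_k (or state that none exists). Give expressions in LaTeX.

Step 1: r(k) = (k + 2)*(5*k + 2*(k + 1)**2 + 10)/(2*k**2 + 5*k + 5).
Gosper form: A/B · C(k+1)/C(k) with A=k + 2, B=1, C=k**2 + 5*k/2 + 5/2.
f must satisfy (k + 2)·f(k+1) − (1)·f(k) = k**2 + 5*k/2 + 5/2.
deg f ≤ 1 (via 1,0,2).
Solve for f: f(k) = (2*k + 1)/2 (degree 1 ≤ 1).
R(k) = B(k−1)·f(k)/C(k) = (2*k + 1)/(2*k**2 + 5*k + 5); s_k = R·t_k = 2*(2*k + 1)*factorial(k + 1).
Δs = 2*(2*k**2 + 5*k + 5)*factorial(k + 1), as required.

s_k = 2 \left(2 k + 1\right) \left(k + 1\right)!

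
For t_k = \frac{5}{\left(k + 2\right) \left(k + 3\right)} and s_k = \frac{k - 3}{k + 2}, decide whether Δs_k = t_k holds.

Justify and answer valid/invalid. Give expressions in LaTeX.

s_(k+1) = (k - 2)/(k + 3)
s_(k+1) − s_k = 5/(k**2 + 5*k + 6)
(s_(k+1) − s_k) − t_k = 0

valid; difference matches t_k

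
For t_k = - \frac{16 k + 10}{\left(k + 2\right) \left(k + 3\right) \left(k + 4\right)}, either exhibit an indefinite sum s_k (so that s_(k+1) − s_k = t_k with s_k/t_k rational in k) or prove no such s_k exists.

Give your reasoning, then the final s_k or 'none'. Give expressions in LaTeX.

Ratio r(k) = (k + 2)*(8*k + 13)/((k + 5)*(8*k + 5)).
Gosper form: A/B · C(k+1)/C(k) with A=k + 2, B=k + 5, C=k + 5/8.
Need (k + 2)·f(k+1) − (k + 4)·f(k) = k + 5/8.
Degrees (1,1,1) ⇒ d ≤ 2.
A polynomial solution: f(k) = k*(7*k + 3)/32.
R(k) = B(k−1)·f(k)/C(k) = k*(k + 4)*(7*k + 3)/(4*(8*k + 5)); s_k = R·t_k = -k*(7*k + 3)/(2*(k + 2)*(k + 3)).
Δs = 2*(-8*k - 5)/(k**3 + 9*k**2 + 26*k + 24), as required.

s_k = - \frac{k \left(7 k + 3\right)}{2 \left(k + 2\right) \left(k + 3\right)}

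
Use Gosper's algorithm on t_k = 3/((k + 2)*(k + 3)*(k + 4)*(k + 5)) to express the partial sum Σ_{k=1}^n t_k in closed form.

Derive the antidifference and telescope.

Step 1: r(k) = (k + 2)/(k + 6).
Take A(k)=k + 2, B(k)=k + 6, C(k)=1.
Solve (k + 2)·f(k+1) − (k + 5)·f(k) = 1.
Bound: deg f ≤ 3.
Coefficient equations give f(k) = k*(k**2 + 9*k + 26)/72.
R(k) = B(k−1)·f(k)/C(k) = k*(k + 5)*(k**2 + 9*k + 26)/72; s_k = R·t_k = k*(k**2 + 9*k + 26)/(24*(k + 2)*(k + 3)*(k + 4)).
Verify: 3/(k**4 + 14*k**3 + 71*k**2 + 154*k + 120) matches t_k.
s_(n+1) = (n**3 + 12*n**2 + 47*n + 36)/(24*(n**3 + 12*n**2 + 47*n + 60)) and s_(1) = 1/40, so S(n) = n*(n**2 + 12*n + 47)/(60*(n**3 + 12*n**2 + 47*n + 60)).

S(n) = n*(n**2 + 12*n + 47)/(60*(n**3 + 12*n**2 + 47*n + 60))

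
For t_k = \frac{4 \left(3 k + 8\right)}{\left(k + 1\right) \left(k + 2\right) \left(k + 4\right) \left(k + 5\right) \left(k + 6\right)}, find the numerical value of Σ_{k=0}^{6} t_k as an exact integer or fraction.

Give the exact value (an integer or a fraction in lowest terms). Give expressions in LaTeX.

Compute t_(k+1)/t_k: get (k + 1)*(k + 4)*(3*k + 11)/((k + 3)*(k + 7)*(3*k + 8)).
Normal form (A,B,C) = (k + 1, k + 7, k**2 + 17*k/3 + 8).
Key eq: (k + 1)·f(k+1) = (k + 6)·f(k) + (k**2 + 17*k/3 + 8).
Bound: deg f ≤ 5.
Solving with deg f ≤ 5: f(k) = k*(k + 2)*(k + 3)*(k**2 + 10*k + 29)/60.
Get s_k = R·t_k = k*(k**2 + 10*k + 29)/(5*(k**3 + 10*k**2 + 29*k + 20)) with R(k) = B(k−1)f(k)/C(k) = k*(k + 2)*(k + 6)*(k**2 + 10*k + 29)/(20*(3*k + 8)).
Verify: 4*(3*k + 8)/(k**5 + 18*k**4 + 121*k**3 + 372*k**2 + 508*k + 240) matches t_k.
Telescoping: Σ = s_(7) − s_(0) = 259/1320 − (0) = 259/1320.

Σ = 259/1320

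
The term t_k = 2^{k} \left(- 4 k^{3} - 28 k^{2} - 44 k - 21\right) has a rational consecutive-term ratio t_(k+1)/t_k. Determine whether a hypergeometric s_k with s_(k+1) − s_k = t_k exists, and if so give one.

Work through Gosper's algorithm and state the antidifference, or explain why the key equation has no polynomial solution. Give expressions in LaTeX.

s_k = 2^{k} \left(- 4 k^{3} - 4 k^{2} - 4 k + 3\right)

t_(k+1)/t_k = 2*(4*k**3 + 40*k**2 + 112*k + 97)/(4*k**3 + 28*k**2 + 44*k + 21).
A = 2, B = 1, C = k**3 + 7*k**2 + 11*k + 21/4.
Solve (2)·f(k+1) − (1)·f(k) = k**3 + 7*k**2 + 11*k + 21/4.
Degrees (0,0,3) ⇒ d ≤ 3.
A polynomial solution: f(k) = (4*k**3 + 4*k**2 + 4*k - 3)/4.
Then R = B(k−1)f/C = (4*k**3 + 4*k**2 + 4*k - 3)/(4*k**3 + 28*k**2 + 44*k + 21), so s_k = R(k)·t_k = 2**k*(-4*k**3 - 4*k**2 - 4*k + 3).
Δs = 2**k*(-4*k**3 - 28*k**2 - 44*k - 21), as required.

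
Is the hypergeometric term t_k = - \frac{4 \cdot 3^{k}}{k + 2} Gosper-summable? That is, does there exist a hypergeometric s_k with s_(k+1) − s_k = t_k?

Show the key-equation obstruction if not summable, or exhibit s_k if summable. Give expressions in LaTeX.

No. Not Gosper-summable.

Ratio r(k) = 3*(k + 2)/(k + 3).
Take A(k)=3*k + 6, B(k)=k + 3, C(k)=1.
f must satisfy (3*k + 6)·f(k+1) − (k + 2)·f(k) = 1.
Degrees (1,1,0) ⇒ d ≤ -1.
Bound -1 < 0, so the key equation has no polynomial solution.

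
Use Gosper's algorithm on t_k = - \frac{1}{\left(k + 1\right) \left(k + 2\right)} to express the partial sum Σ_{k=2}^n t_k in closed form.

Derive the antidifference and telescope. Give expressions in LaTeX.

S(n) = \frac{1 - n}{3 \left(n + 2\right)}

Step 1: r(k) = (k + 1)/(k + 3).
Take A(k)=k + 1, B(k)=k + 3, C(k)=1.
Key eq: (k + 1)·f(k+1) = (k + 2)·f(k) + (1).
d = 1 from the (1,1,0) case.
Solve for f: f(k) = k (degree 1 ≤ 1).
So s_k = (B(k−1)f/C)·t_k = (k*(k + 2))·t_k = -k/(k + 1).
Check: Δs_k = -1/(k**2 + 3*k + 2). ✓
Telescope: S(n) = s_(n+1) − s_(2) = (-n - 1)/(n + 2) − (-2/3) = (1 - n)/(3*(n + 2)).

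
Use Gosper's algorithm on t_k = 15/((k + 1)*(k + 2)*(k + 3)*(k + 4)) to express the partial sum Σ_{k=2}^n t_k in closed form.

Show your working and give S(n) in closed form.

S(n) = (n**3 + 9*n**2 + 26*n - 36)/(12*(n**3 + 9*n**2 + 26*n + 24))

Step 1: r(k) = (k + 1)/(k + 5).
Gosper form: A/B · C(k+1)/C(k) with A=k + 1, B=k + 5, C=1.
Solve (k + 1)·f(k+1) − (k + 4)·f(k) = 1.
From deg A=1, deg B=1, deg C=0: d=3.
A polynomial solution: f(k) = k*(k**2 + 6*k + 11)/18.
Certificate R = B(k−1)f/C = k*(k + 4)*(k**2 + 6*k + 11)/18 gives s_k = 5*k*(k**2 + 6*k + 11)/(6*(k + 1)*(k + 2)*(k + 3)).
s_(k+1) − s_k = 15/(k**4 + 10*k**3 + 35*k**2 + 50*k + 24) = t_k.
Σ_(k=2)^n t_k = s_(n+1) − s_(2) = (5*(n**3 + 9*n**2 + 26*n + 18)/(6*(n**3 + 9*n**2 + 26*n + 24))) − (3/4), i.e. (n**3 + 9*n**2 + 26*n - 36)/(12*(n**3 + 9*n**2 + 26*n + 24)).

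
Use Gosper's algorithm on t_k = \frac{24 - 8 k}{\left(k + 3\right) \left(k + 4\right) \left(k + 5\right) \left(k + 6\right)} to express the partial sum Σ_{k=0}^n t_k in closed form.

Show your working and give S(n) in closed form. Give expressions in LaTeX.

Compute t_(k+1)/t_k: get (k - 2)*(k + 3)/((k - 3)*(k + 7)).
Factor: A=k + 3; B=k + 7; C=k - 3.
f must satisfy (k + 3)·f(k+1) − (k + 6)·f(k) = k - 3.
d = 3 from the (1,1,1) case.
Coefficient equations give f(k) = -k*(k**2 + 12*k + 107)/120.
R(k) = B(k−1)·f(k)/C(k) = -k*(k + 6)*(k**2 + 12*k + 107)/(120*(k - 3)); s_k = R·t_k = k*(k**2 + 12*k + 107)/(15*(k + 3)*(k + 4)*(k + 5)).
Δs = 8*(3 - k)/(k**4 + 18*k**3 + 119*k**2 + 342*k + 360), as required.
s_(n+1) = (n**3 + 15*n**2 + 134*n + 120)/(15*(n**3 + 15*n**2 + 74*n + 120)) and s_(0) = 0, so S(n) = (n**3 + 15*n**2 + 134*n + 120)/(15*(n**3 + 15*n**2 + 74*n + 120)).

S(n) = \frac{n^{3} + 15 n^{2} + 134 n + 120}{15 \left(n^{3} + 15 n^{2} + 74 n + 120\right)}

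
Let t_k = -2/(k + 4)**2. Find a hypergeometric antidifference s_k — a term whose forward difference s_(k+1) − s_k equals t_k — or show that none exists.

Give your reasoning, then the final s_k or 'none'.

The ratio is (k + 4)**2/(k + 5)**2.
A = k**2 + 8*k + 16, B = k**2 + 10*k + 25, C = 1.
Need (k**2 + 8*k + 16)·f(k+1) − (k**2 + 8*k + 16)·f(k) = 1.
Bound: deg f ≤ 0.
f = c0 ⇒ A·f(k+1) − B(k−1)·f(k) − C = -1. The system {-1 = 0} is inconsistent; no antidifference.

none — t_k is not Gosper-summable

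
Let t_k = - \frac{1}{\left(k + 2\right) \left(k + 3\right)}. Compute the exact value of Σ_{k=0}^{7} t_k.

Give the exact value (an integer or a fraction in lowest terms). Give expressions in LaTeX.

t_(k+1)/t_k = (k + 2)/(k + 4).
Gosper form: A/B · C(k+1)/C(k) with A=k + 2, B=k + 4, C=1.
Need (k + 2)·f(k+1) − (k + 3)·f(k) = 1.
Bound: deg f ≤ 1.
Solve for f: f(k) = k/2 (degree 1 ≤ 1).
Then R = B(k−1)f/C = k*(k + 3)/2, so s_k = R(k)·t_k = -k/(2*k + 4).
Check: Δs_k = -1/(k**2 + 5*k + 6). ✓
Telescoping: Σ = s_(8) − s_(0) = -2/5 − (0) = -2/5.

Σ = -2/5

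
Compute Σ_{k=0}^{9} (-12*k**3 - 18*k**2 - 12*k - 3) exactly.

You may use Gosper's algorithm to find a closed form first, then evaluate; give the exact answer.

Σ = -30000

t_(k+1)/t_k = (4*k**3 + 18*k**2 + 28*k + 15)/(4*k**3 + 6*k**2 + 4*k + 1).
So A=1 and B=1, with C=k**3 + 3*k**2/2 + k + 1/4.
Solve (1)·f(k+1) − (1)·f(k) = k**3 + 3*k**2/2 + k + 1/4.
deg f ≤ 4 (via 0,0,3).
Solving with deg f ≤ 4: f(k) = k**4/4.
R(k) = B(k−1)·f(k)/C(k) = k**4/((2*k + 1)*(2*k**2 + 2*k + 1)); s_k = R·t_k = -3*k**4.
Δs = 3*k**4 - 3*(k + 1)**4, as required.
Evaluate s at k=10 and k=0: -30000 and 0; difference -30000.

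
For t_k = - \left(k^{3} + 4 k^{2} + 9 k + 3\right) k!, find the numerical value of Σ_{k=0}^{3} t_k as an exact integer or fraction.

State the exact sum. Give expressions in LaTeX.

Σ = -668

t_(k+1)/t_k = (k**4 + 8*k**3 + 27*k**2 + 37*k + 17)/(k**3 + 4*k**2 + 9*k + 3).
Normal form (A,B,C) = (k + 1, 1, k**3 + 4*k**2 + 9*k + 3).
Set up (k + 1)·f(k+1) − (1)·f(k) − (k**3 + 4*k**2 + 9*k + 3) = 0.
Bound: deg f ≤ 2.
Coefficient equations give f(k) = k**2 + 2*k + 4.
Certificate R = B(k−1)f/C = (k**2 + 2*k + 4)/(k**3 + 4*k**2 + 9*k + 3) gives s_k = -(k**2 + 2*k + 4)*factorial(k).
Verify: -(k**3 + 4*k**2 + 9*k + 3)*factorial(k) matches t_k.
Evaluate s at k=4 and k=0: -672 and -4; difference -668.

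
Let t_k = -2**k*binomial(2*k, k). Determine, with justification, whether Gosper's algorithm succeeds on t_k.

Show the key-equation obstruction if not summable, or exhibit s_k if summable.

Step 1: r(k) = 4*(2*k + 1)/(k + 1).
Normal form (A,B,C) = (8*k + 4, k + 1, 1).
Key eq: (8*k + 4)·f(k+1) = (k)·f(k) + (1).
d = -1 from the (1,1,0) case.
d = -1 < 0 ⇒ no nonzero polynomial f; not summable.

No. Not Gosper-summable.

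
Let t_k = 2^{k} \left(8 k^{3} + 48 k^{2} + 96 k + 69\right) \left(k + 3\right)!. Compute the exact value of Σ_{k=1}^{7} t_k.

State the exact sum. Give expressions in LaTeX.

Σ = 2810142719568

Compute t_(k+1)/t_k: get 2*(8*k**4 + 104*k**3 + 504*k**2 + 1085*k + 884)/(8*k**3 + 48*k**2 + 96*k + 69).
So A=2*k + 8 and B=1, with C=k**3 + 6*k**2 + 12*k + 69/8.
Need (2*k + 8)·f(k+1) − (1)·f(k) = k**3 + 6*k**2 + 12*k + 69/8.
Degrees (1,0,3) ⇒ d ≤ 2.
Coefficient equations give f(k) = (4*k**2 + 2*k + 3)/8.
Then R = B(k−1)f/C = (4*k**2 + 2*k + 3)/(8*k**3 + 48*k**2 + 96*k + 69), so s_k = R(k)·t_k = 2**k*(4*k**2 + 2*k + 3)*factorial(k + 3).
Check: Δs_k = 2**k*(8*k**3 + 48*k**2 + 96*k + 69)*factorial(k + 3). ✓
Evaluate s at k=8 and k=1: 2810142720000 and 432; difference 2810142719568.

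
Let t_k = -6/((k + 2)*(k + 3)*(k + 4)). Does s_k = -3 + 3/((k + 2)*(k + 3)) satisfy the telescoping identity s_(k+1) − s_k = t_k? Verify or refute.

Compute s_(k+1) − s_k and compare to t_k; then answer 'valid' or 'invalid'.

s_(k+1) = -3 + 3/((k + 3)*(k + 4))
s_(k+1) − s_k = -6/(k**3 + 9*k**2 + 26*k + 24)
(s_(k+1) − s_k) − t_k = 0

Valid: the claim telescopes to t_k.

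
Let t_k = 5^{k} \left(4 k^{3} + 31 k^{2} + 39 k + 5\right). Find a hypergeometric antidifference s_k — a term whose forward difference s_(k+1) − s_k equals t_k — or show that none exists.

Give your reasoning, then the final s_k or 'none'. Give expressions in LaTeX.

s_k = 5^{k} k \left(k^{2} + 4 k - 4\right)

Step 1: r(k) = 5*(4*k**3 + 43*k**2 + 113*k + 79)/(4*k**3 + 31*k**2 + 39*k + 5).
Gosper form: A/B · C(k+1)/C(k) with A=5, B=1, C=k**3 + 31*k**2/4 + 39*k/4 + 5/4.
f must satisfy (5)·f(k+1) − (1)·f(k) = k**3 + 31*k**2/4 + 39*k/4 + 5/4.
d = 3 from the (0,0,3) case.
A polynomial solution: f(k) = k*(k**2 + 4*k - 4)/4.
R(k) = B(k−1)·f(k)/C(k) = k*(k**2 + 4*k - 4)/(4*k**3 + 31*k**2 + 39*k + 5); s_k = R·t_k = 5**k*k*(k**2 + 4*k - 4).
Verify: 5**k*(4*k**3 + 31*k**2 + 39*k + 5) matches t_k.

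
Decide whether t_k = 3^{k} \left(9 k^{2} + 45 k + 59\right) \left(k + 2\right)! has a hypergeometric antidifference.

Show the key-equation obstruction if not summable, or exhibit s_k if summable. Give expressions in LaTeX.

r(k) = 3*(9*k**3 + 90*k**2 + 302*k + 339)/(9*k**2 + 45*k + 59) after simplifying.
Factor: A=3*k + 9; B=1; C=k**2 + 5*k + 59/9.
Set up (3*k + 9)·f(k+1) − (1)·f(k) − (k**2 + 5*k + 59/9) = 0.
deg f ≤ 1 (via 1,0,2).
Solve for f: f(k) = (3*k + 4)/9 (degree 1 ≤ 1).
R(k) = B(k−1)·f(k)/C(k) = (3*k + 4)/(9*k**2 + 45*k + 59); s_k = R·t_k = 3**k*(3*k + 4)*factorial(k + 2).
s_(k+1) − s_k = 3**k*(9*k**2 + 45*k + 59)*factorial(k + 2) = t_k.

Yes. s_k = 3^{k} \left(3 k + 4\right) \left(k + 2\right)!.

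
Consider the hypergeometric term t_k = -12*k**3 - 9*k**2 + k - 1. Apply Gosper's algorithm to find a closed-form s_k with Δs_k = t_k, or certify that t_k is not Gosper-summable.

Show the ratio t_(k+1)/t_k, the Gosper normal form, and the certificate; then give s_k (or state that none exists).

s_k = k*(-3*k**3 + 3*k**2 + 2*k - 3)

Step 1: r(k) = (-k + 12*(k + 1)**3 + 9*(k + 1)**2)/(12*k**3 + 9*k**2 - k + 1).
So A=1 and B=1, with C=k**3 + 3*k**2/4 - k/12 + 1/12.
Solve (1)·f(k+1) − (1)·f(k) = k**3 + 3*k**2/4 - k/12 + 1/12.
deg f ≤ 4 (via 0,0,3).
Solving with deg f ≤ 4: f(k) = k*(3*k**3 - 3*k**2 - 2*k + 3)/12.
So s_k = (B(k−1)f/C)·t_k = (k*(3*k**3 - 3*k**2 - 2*k + 3)/(12*k**3 + 9*k**2 - k + 1))·t_k = k*(-3*k**3 + 3*k**2 + 2*k - 3).
Δs = -12*k**3 - 9*k**2 + k - 1, as required.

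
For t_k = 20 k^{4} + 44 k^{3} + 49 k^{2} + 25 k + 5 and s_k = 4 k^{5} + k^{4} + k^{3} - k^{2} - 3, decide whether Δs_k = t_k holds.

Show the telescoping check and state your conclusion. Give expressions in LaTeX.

s_(k+1) = 4*(k + 1)**5 + (k + 1)**4 + (k + 1)**3 - (k + 1)**2 - 3
s_(k+1) − s_k = 20*k**4 + 44*k**3 + 49*k**2 + 25*k + 5
(s_(k+1) − s_k) − t_k = 0

valid (s_(k+1) − s_k reduces to t_k)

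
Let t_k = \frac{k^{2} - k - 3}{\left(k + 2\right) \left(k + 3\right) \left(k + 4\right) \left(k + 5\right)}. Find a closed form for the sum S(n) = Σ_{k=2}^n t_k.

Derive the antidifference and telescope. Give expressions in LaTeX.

S(n) = \frac{3 n^{3} - 4 n^{2} - 19 n + 20}{40 \left(n^{3} + 12 n^{2} + 47 n + 60\right)}

t_(k+1)/t_k = (k + 2)*(k - (k + 1)**2 + 4)/((k + 6)*(-k**2 + k + 3)).
Gosper form: A/B · C(k+1)/C(k) with A=k + 2, B=k + 6, C=k**2 - k - 3.
Key eq: (k + 2)·f(k+1) = (k + 5)·f(k) + (k**2 - k - 3).
From deg A=1, deg B=1, deg C=2: d=3.
Solve for f: f(k) = k*(k**2 - 15*k - 22)/24 (degree 3 ≤ 3).
R(k) = B(k−1)·f(k)/C(k) = k*(k + 5)*(k**2 - 15*k - 22)/(24*(k**2 - k - 3)); s_k = R·t_k = k*(k**2 - 15*k - 22)/(24*(k + 2)*(k + 3)*(k + 4)).
Check: Δs_k = (k**2 - k - 3)/(k**4 + 14*k**3 + 71*k**2 + 154*k + 120). ✓
s_(n+1) = (n**3 - 12*n**2 - 49*n - 36)/(24*(n**3 + 12*n**2 + 47*n + 60)) and s_(2) = -1/30, so S(n) = (3*n**3 - 4*n**2 - 19*n + 20)/(40*(n**3 + 12*n**2 + 47*n + 60)).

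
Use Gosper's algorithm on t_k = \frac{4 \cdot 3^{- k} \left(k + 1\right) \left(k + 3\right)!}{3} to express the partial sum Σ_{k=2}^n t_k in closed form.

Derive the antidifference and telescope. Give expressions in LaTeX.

t_(k+1)/t_k = (k + 2)*(k + 4)/(3*(k + 1)).
Normal form (A,B,C) = (k/3 + 4/3, 1, k + 1).
Solve (k/3 + 4/3)·f(k+1) − (1)·f(k) = k + 1.
d = 0 from the (1,0,1) case.
Solving with deg f ≤ 0: f(k) = 3.
So s_k = (B(k−1)f/C)·t_k = (3/(k + 1))·t_k = 4*factorial(k + 3)/3**k.
Δs = 4*(k + 1)*factorial(k + 3)/(3*3**k), as required.
Telescope: S(n) = s_(n+1) − s_(2) = 4*3**(-n - 1)*factorial(n + 4) − (160/3) = -160/3 + 4*factorial(n + 4)/(3*3**n).

S(n) = - \frac{160}{3} + \frac{4 \cdot 3^{- n} \left(n + 4\right)!}{3}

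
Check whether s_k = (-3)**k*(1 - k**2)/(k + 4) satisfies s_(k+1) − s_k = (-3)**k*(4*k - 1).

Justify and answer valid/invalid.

s_(k+1) = 3*(-3)**k*k*(k + 2)/(k + 5)
s_(k+1) − s_k = (-3)**k*(4*k**3 + 23*k**2 + 23*k - 5)/(k**2 + 9*k + 20)
(s_(k+1) − s_k) − t_k = (-3)**(k + 1)*(4*k**2 + 16*k - 5)/(k**2 + 9*k + 20)

Invalid: residual (-3)**(k + 1)*(4*k**2 + 16*k - 5)/(k**2 + 9*k + 20) ≠ 0.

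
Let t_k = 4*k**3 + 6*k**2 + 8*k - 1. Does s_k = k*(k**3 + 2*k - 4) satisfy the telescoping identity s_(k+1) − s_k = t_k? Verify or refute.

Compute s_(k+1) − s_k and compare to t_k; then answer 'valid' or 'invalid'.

s_(k+1) = (k + 1)*(2*k + (k + 1)**3 - 2)
s_(k+1) − s_k = 4*k**3 + 6*k**2 + 8*k - 1
(s_(k+1) − s_k) − t_k = 0

Valid: the claim telescopes to t_k.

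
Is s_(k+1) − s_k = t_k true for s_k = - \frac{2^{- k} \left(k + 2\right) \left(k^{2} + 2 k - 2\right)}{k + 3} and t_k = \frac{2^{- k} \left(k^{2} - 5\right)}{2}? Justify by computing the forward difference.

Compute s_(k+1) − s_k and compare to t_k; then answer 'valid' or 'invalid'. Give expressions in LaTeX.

Invalid: residual \frac{2^{- k} \left(- k^{3} - 5 k^{2} + k + 19\right)}{2 \left(k^{2} + 7 k + 12\right)} ≠ 0.

s_(k+1) = -(k + 3)*(2*k + (k + 1)**2)/(2*2**k*(k + 4))
s_(k+1) − s_k = (k**4 + 6*k**3 + 2*k**2 - 34*k - 41)/(2*2**k*(k**2 + 7*k + 12))
(s_(k+1) − s_k) − t_k = (-k**3 - 5*k**2 + k + 19)/(2*2**k*(k**2 + 7*k + 12))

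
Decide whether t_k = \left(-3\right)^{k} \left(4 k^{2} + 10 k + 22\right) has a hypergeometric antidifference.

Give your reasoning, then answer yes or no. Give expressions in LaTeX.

Yes. s_k = \left(-3\right)^{k} \left(- k^{2} - k - 4\right).

t_(k+1)/t_k = 3*(-2*k**2 - 9*k - 18)/(2*k**2 + 5*k + 11).
So A=-3 and B=1, with C=k**2 + 5*k/2 + 11/2.
Set up (-3)·f(k+1) − (1)·f(k) − (k**2 + 5*k/2 + 11/2) = 0.
d = 2 from the (0,0,2) case.
Match coefficients ⇒ f(k) = -(k**2 + k + 4)/4.
Then R = B(k−1)f/C = -(k**2 + k + 4)/(2*(2*k**2 + 5*k + 11)), so s_k = R(k)·t_k = (-3)**k*(-k**2 - k - 4).
s_(k+1) − s_k = (-3)**k*(4*k**2 + 10*k + 22) = t_k.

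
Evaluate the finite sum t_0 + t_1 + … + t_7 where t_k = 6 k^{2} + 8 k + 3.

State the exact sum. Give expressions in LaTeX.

Σ = 1088

t_(k+1)/t_k = (6*k**2 + 20*k + 17)/(6*k**2 + 8*k + 3).
So A=1 and B=1, with C=k**2 + 4*k/3 + 1/2.
Solve (1)·f(k+1) − (1)·f(k) = k**2 + 4*k/3 + 1/2.
From deg A=0, deg B=0, deg C=2: d=3.
Solving with deg f ≤ 3: f(k) = k**2*(2*k + 1)/6.
Get s_k = R·t_k = k**2*(2*k + 1) with R(k) = B(k−1)f(k)/C(k) = k**2*(2*k + 1)/(6*k**2 + 8*k + 3).
s_(k+1) − s_k = 6*k**2 + 8*k + 3 = t_k.
Telescoping: Σ = s_(8) − s_(0) = 1088 − (0) = 1088.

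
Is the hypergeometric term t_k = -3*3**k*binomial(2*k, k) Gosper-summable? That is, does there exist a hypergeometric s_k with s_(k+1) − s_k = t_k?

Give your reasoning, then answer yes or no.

No — key equation has no polynomial f.

t_(k+1)/t_k = 6*(2*k + 1)/(k + 1).
Take A(k)=12*k + 6, B(k)=k + 1, C(k)=1.
f must satisfy (12*k + 6)·f(k+1) − (k)·f(k) = 1.
Bound: deg f ≤ -1.
deg f ≤ -1 is impossible — no certificate.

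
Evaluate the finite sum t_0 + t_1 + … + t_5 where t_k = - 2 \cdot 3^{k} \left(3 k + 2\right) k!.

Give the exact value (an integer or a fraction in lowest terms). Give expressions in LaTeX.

Ratio r(k) = 3*(k + 1)*(3*k + 5)/(3*k + 2).
A = 3*k + 3, B = 1, C = k + 2/3.
Key eq: (3*k + 3)·f(k+1) = (1)·f(k) + (k + 2/3).
Degrees (1,0,1) ⇒ d ≤ 0.
A polynomial solution: f(k) = 1/3.
So s_k = (B(k−1)f/C)·t_k = (1/(3*k + 2))·t_k = -2*3**k*factorial(k).
Δs = -2*3**k*(3*k + 2)*factorial(k), as required.
Telescoping: Σ = s_(6) − s_(0) = -1049760 − (-2) = -1049758.

Σ = -1049758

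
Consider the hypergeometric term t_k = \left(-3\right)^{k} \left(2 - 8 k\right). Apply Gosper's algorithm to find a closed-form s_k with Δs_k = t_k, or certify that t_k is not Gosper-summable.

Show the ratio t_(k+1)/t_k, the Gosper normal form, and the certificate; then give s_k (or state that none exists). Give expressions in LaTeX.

s_k = 2 \left(-3\right)^{k} \left(k - 1\right)

t_(k+1)/t_k = 3*(-4*k - 3)/(4*k - 1).
A = -3, B = 1, C = k - 1/4.
Need (-3)·f(k+1) − (1)·f(k) = k - 1/4.
From deg A=0, deg B=0, deg C=1: d=1.
A polynomial solution: f(k) = -(k - 1)/4.
R(k) = B(k−1)·f(k)/C(k) = -(k - 1)/(4*k - 1); s_k = R·t_k = 2*(-3)**k*(k - 1).
Check: Δs_k = (-3)**k*(2 - 8*k). ✓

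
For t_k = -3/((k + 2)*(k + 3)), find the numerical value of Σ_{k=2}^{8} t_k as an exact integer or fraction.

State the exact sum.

Σ = -21/44

Compute t_(k+1)/t_k: get (k + 2)/(k + 4).
A = k + 2, B = k + 4, C = 1.
Key eq: (k + 2)·f(k+1) = (k + 3)·f(k) + (1).
Bound: deg f ≤ 1.
Match coefficients ⇒ f(k) = k/2.
Get s_k = R·t_k = -3*k/(2*k + 4) with R(k) = B(k−1)f(k)/C(k) = k*(k + 3)/2.
s_(k+1) − s_k = -3/(k**2 + 5*k + 6) = t_k.
Evaluate s at k=9 and k=2: -27/22 and -3/4; difference -21/44.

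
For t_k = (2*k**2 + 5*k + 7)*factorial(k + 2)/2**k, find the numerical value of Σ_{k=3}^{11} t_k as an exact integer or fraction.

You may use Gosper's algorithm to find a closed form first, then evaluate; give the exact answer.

Ratio r(k) = (k + 3)*(5*k + 2*(k + 1)**2 + 12)/(2*(2*k**2 + 5*k + 7)).
So A=k/2 + 3/2 and B=1, with C=k**2 + 5*k/2 + 7/2.
Need (k/2 + 3/2)·f(k+1) − (1)·f(k) = k**2 + 5*k/2 + 7/2.
deg f ≤ 1 (via 1,0,2).
Solving with deg f ≤ 1: f(k) = 2*k + 1.
Get s_k = R·t_k = 2**(1 - k)*(2*k + 1)*factorial(k + 2) with R(k) = B(k−1)f(k)/C(k) = 2*(2*k + 1)/(2*k**2 + 5*k + 7).
Check: Δs_k = (2*k**2 + 5*k + 7)*factorial(k + 2)/2**k. ✓
Σ_(k=3)^(11) t_k = s_(12) − s_(3) = 1064188125 − (210) = 1064187915.

Σ = 1064187915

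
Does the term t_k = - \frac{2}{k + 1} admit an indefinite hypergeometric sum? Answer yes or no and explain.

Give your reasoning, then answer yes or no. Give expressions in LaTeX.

No — the linear system for f has no solution.

Step 1: r(k) = (k + 1)/(k + 2).
Take A(k)=k + 1, B(k)=k + 2, C(k)=1.
Need (k + 1)·f(k+1) − (k + 1)·f(k) = 1.
From deg A=1, deg B=1, deg C=0: d=0.
Put f(k) = c0: A·f(k+1) − B(k−1)·f(k) − C = -1; need -1 = 0 — inconsistent ⇒ no f, not summable.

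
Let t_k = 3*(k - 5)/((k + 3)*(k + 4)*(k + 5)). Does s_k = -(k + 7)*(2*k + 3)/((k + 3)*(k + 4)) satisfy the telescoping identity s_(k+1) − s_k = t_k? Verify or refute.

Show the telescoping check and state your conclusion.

Valid: the claim telescopes to t_k.

s_(k+1) = -(k + 8)*(2*k + 5)/((k + 4)*(k + 5))
s_(k+1) − s_k = 3*(k - 5)/(k**3 + 12*k**2 + 47*k + 60)
(s_(k+1) − s_k) − t_k = 0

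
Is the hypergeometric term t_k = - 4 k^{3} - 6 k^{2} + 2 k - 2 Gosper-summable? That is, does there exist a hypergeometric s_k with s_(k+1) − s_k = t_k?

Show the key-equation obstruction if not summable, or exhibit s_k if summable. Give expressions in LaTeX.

Step 1: r(k) = (-k + 2*(k + 1)**3 + 3*(k + 1)**2)/(2*k**3 + 3*k**2 - k + 1).
Factor: A=1; B=1; C=k**3 + 3*k**2/2 - k/2 + 1/2.
Set up (1)·f(k+1) − (1)·f(k) − (k**3 + 3*k**2/2 - k/2 + 1/2) = 0.
d = 4 from the (0,0,3) case.
Solving with deg f ≤ 4: f(k) = k*(k**3 - 3*k + 4)/4.
R(k) = B(k−1)·f(k)/C(k) = k*(k**3 - 3*k + 4)/(2*(2*k**3 + 3*k**2 - k + 1)); s_k = R·t_k = k*(-k**3 + 3*k - 4).
Check: Δs_k = -4*k**3 - 6*k**2 + 2*k - 2. ✓

Yes. s_k = k \left(- k^{3} + 3 k - 4\right).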